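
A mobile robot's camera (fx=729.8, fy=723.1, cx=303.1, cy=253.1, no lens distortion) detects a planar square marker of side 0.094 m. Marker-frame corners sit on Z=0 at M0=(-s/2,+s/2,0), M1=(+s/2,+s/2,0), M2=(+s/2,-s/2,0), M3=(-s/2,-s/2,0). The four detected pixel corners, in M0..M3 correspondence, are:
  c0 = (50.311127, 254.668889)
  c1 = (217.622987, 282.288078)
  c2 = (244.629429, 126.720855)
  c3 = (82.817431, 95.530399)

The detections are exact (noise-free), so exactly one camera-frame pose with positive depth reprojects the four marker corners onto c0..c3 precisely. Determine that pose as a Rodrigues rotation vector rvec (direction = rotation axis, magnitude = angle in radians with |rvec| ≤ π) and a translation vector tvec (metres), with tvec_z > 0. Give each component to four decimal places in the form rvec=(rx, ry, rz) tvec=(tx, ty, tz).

rvec=(-0.1164, -0.1355, 0.1641) tvec=(-0.0877, -0.0372, 0.4186)

Intrinsics K: fx=729.8, fy=723.1, cx=303.1, cy=253.1
Marker side s = 0.094 m; corners in marker frame (Z=0):
  M0 = (-0.0470, +0.0470, 0)
  M1 = (+0.0470, +0.0470, 0)
  M2 = (+0.0470, -0.0470, 0)
  M3 = (-0.0470, -0.0470, 0)
Detected image corners:
  c0 = (50.311127, 254.668889) px
  c1 = (217.622987, 282.288078) px
  c2 = (244.629429, 126.720855) px
  c3 = (82.817431, 95.530399) px
Planar DLT: solve 8×8 A·h = b for H (H[2,2]=1):
  H  [+1794.57364 -361.05308 +150.20795]
  H  [+369.61416 +1616.43889 +188.89226]
  H  [+0.29782 -0.30169 +1.00000]
B = K⁻¹H; ‖b₁‖=2.389123, ‖b₂‖=2.389123; λ = 2/(‖b₁‖+‖b₂‖) = 0.418564, sign → tz>0 ⇒ λ=+0.418564
r₁ = λ·B[:,0] = (+0.97747,+0.17032,+0.12466); r₂ = λ·B[:,1] = (-0.15463,+0.97987,-0.12628)
r₃ = r₁×r₂ = (-0.14366,+0.10416,+0.98413); SVD([r₁ r₂ r₃]) → R = UVᵀ:
  R  [+0.97747 -0.15463 -0.14366]
  R  [+0.17032 +0.97987 +0.10416]
  R  [+0.12466 -0.12628 +0.98413]
t = (-0.08769, -0.03717, +0.41856) m
tr R = 2.941473; θ = arccos((tr R − 1)/2) = 0.242517 rad = 13.895°
axis k = ((R−Rᵀ)₃₂, (R−Rᵀ)₁₃, (R−Rᵀ)₂₁) / (2 sinθ) = (-0.479777, -0.558645, +0.676558)
rvec = θ·k = (-0.116354, -0.135481, +0.164077)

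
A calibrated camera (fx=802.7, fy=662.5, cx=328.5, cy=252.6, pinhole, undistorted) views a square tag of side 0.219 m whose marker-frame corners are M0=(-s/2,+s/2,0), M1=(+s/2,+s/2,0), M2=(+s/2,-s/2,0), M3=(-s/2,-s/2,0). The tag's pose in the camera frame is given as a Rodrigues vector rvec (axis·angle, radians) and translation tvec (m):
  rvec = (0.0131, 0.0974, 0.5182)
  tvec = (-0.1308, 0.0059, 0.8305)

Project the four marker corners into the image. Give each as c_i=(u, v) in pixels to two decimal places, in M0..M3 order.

c0=(62.79, 289.33) c1=(240.66, 377.30) c2=(346.10, 224.20) c3=(164.03, 138.96)

Intrinsics K: fx=802.7, fy=662.5, cx=328.5, cy=252.6
Marker side s = 0.219 m; corners in marker frame (Z=0):
  M0 = (-0.1095, +0.1095, 0)
  M1 = (+0.1095, +0.1095, 0)
  M2 = (+0.1095, -0.1095, 0)
  M3 = (-0.1095, -0.1095, 0)
rvec = (0.0131, 0.0974, 0.5182), |rvec| = θ = 0.52744 rad = 30.220°
Rodrigues: sinθ=0.50332, 1−cosθ=0.13590; R = I + sinθ·[k]× + (1−cosθ)·[k]×²:
    [+0.86418 -0.49388 +0.09626]
    [+0.49513 +0.86873 +0.01216]
    [-0.08963 +0.03716 +0.99528]
t = (-0.1308, 0.0059, 0.8305) m
M0: Pc = R·M0+t = (-0.27951, +0.04681, +0.84438); u = 802.7·(-0.27951)/0.84438 + 328.5 = 62.7898, v = 662.5·(+0.04681)/0.84438 + 252.6 = 289.3268
M1: Pc = R·M1+t = (-0.09025, +0.15524, +0.82475); u = 802.7·(-0.09025)/0.82475 + 328.5 = 240.6614, v = 662.5·(+0.15524)/0.82475 + 252.6 = 377.3020
M2: Pc = R·M2+t = (+0.01791, -0.03501, +0.81662); u = 802.7·(+0.01791)/0.81662 + 328.5 = 346.1031, v = 662.5·(-0.03501)/0.81662 + 252.6 = 224.1975
M3: Pc = R·M3+t = (-0.17135, -0.14344, +0.83625); u = 802.7·(-0.17135)/0.83625 + 328.5 = 164.0256, v = 662.5·(-0.14344)/0.83625 + 252.6 = 138.9599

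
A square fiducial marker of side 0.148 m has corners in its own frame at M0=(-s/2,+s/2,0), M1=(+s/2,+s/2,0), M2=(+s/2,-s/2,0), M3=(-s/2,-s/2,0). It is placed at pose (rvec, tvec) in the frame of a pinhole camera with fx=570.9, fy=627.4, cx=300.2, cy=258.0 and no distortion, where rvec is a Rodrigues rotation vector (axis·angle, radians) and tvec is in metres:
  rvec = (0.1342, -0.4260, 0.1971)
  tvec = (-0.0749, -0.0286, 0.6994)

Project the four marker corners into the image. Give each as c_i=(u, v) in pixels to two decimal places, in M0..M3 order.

Intrinsics K: fx=570.9, fy=627.4, cx=300.2, cy=258.0
Marker side s = 0.148 m; corners in marker frame (Z=0):
  M0 = (-0.0740, +0.0740, 0)
  M1 = (+0.0740, +0.0740, 0)
  M2 = (+0.0740, -0.0740, 0)
  M3 = (-0.0740, -0.0740, 0)
rvec = (0.1342, -0.4260, 0.1971), |rvec| = θ = 0.48819 rad = 27.971°
Rodrigues: sinθ=0.46903, 1−cosθ=0.11682; R = I + sinθ·[k]× + (1−cosθ)·[k]×²:
    [+0.89201 -0.21738 -0.39631]
    [+0.16134 +0.97213 -0.17009]
    [+0.42224 +0.08778 +0.90222]
t = (-0.0749, -0.0286, 0.6994) m
M0: Pc = R·M0+t = (-0.15700, +0.03140, +0.67465); u = 570.9·(-0.15700)/0.67465 + 300.2 = 167.3480, v = 627.4·(+0.03140)/0.67465 + 258.0 = 287.1994
M1: Pc = R·M1+t = (-0.02498, +0.05528, +0.73714); u = 570.9·(-0.02498)/0.73714 + 300.2 = 280.8552, v = 627.4·(+0.05528)/0.73714 + 258.0 = 305.0477
M2: Pc = R·M2+t = (+0.00720, -0.08860, +0.72415); u = 570.9·(+0.00720)/0.72415 + 300.2 = 305.8724, v = 627.4·(-0.08860)/0.72415 + 258.0 = 181.2388
M3: Pc = R·M3+t = (-0.12482, -0.11248, +0.66166); u = 570.9·(-0.12482)/0.66166 + 300.2 = 192.4995, v = 627.4·(-0.11248)/0.66166 + 258.0 = 151.3467

c0=(167.35, 287.20) c1=(280.86, 305.05) c2=(305.87, 181.24) c3=(192.50, 151.35)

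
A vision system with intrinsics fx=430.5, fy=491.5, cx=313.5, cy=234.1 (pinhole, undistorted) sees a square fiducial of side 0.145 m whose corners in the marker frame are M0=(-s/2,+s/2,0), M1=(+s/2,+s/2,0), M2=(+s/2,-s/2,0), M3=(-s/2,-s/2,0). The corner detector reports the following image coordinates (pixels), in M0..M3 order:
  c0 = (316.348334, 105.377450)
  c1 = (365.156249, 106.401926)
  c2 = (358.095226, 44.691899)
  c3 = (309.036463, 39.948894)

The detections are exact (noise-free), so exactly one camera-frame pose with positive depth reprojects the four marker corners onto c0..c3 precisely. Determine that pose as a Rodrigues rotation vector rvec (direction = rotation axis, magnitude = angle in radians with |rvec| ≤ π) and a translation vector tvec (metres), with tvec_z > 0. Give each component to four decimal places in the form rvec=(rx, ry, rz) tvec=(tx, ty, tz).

Intrinsics K: fx=430.5, fy=491.5, cx=313.5, cy=234.1
Marker side s = 0.145 m; corners in marker frame (Z=0):
  M0 = (-0.0725, +0.0725, 0)
  M1 = (+0.0725, +0.0725, 0)
  M2 = (+0.0725, -0.0725, 0)
  M3 = (-0.0725, -0.0725, 0)
Detected image corners:
  c0 = (316.348334, 105.377450) px
  c1 = (365.156249, 106.401926) px
  c2 = (358.095226, 44.691899) px
  c3 = (309.036463, 39.948894) px
Planar DLT: solve 8×8 A·h = b for H (H[2,2]=1):
  H  [+473.85690 +41.42660 +337.87033]
  H  [+49.88643 +436.25040 +74.09190]
  H  [+0.40451 -0.02405 +1.00000]
B = K⁻¹H; ‖b₁‖=0.906532, ‖b₂‖=0.906532; λ = 2/(‖b₁‖+‖b₂‖) = 1.103105, sign → tz>0 ⇒ λ=+1.103105
r₁ = λ·B[:,0] = (+0.88926,-0.10057,+0.44622); r₂ = λ·B[:,1] = (+0.12547,+0.99174,-0.02653)
r₃ = r₁×r₂ = (-0.43986,+0.07958,+0.89453); SVD([r₁ r₂ r₃]) → R = UVᵀ:
  R  [+0.88926 +0.12547 -0.43986]
  R  [-0.10057 +0.99174 +0.07958]
  R  [+0.44622 -0.02653 +0.89453]
t = (+0.06245, -0.35912, +1.10310) m
tr R = 2.775530; θ = arccos((tr R − 1)/2) = 0.478329 rad = 27.406°
axis k = ((R−Rᵀ)₃₂, (R−Rᵀ)₁₃, (R−Rᵀ)₂₁) / (2 sinθ) = (-0.115269, -0.962509, -0.245538)
rvec = θ·k = (-0.055137, -0.460396, -0.117448)

rvec=(-0.0551, -0.4604, -0.1174) tvec=(0.0624, -0.3591, 1.1031)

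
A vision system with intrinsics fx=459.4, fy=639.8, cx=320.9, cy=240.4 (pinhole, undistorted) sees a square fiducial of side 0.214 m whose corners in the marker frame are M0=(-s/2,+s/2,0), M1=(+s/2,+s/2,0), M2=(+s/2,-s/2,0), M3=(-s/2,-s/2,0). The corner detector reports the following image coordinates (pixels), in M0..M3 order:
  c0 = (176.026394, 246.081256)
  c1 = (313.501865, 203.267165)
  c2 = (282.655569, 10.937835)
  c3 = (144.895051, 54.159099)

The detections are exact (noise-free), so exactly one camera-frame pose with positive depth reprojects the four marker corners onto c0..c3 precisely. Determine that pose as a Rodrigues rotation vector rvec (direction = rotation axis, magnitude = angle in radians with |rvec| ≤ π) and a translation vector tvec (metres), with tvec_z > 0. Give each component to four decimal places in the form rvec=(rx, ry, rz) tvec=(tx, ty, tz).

Intrinsics K: fx=459.4, fy=639.8, cx=320.9, cy=240.4
Marker side s = 0.214 m; corners in marker frame (Z=0):
  M0 = (-0.1070, +0.1070, 0)
  M1 = (+0.1070, +0.1070, 0)
  M2 = (+0.1070, -0.1070, 0)
  M3 = (-0.1070, -0.1070, 0)
Detected image corners:
  c0 = (176.026394, 246.081256) px
  c1 = (313.501865, 203.267165) px
  c2 = (282.655569, 10.937835) px
  c3 = (144.895051, 54.159099) px
Planar DLT: solve 8×8 A·h = b for H (H[2,2]=1):
  H  [+641.38540 +147.40740 +229.23429]
  H  [-201.96323 +899.24121 +128.74482]
  H  [-0.00736 +0.01134 +1.00000]
B = K⁻¹H; ‖b₁‖=1.435810, ‖b₂‖=1.435810; λ = 2/(‖b₁‖+‖b₂‖) = 0.696471, sign → tz>0 ⇒ λ=+0.696471
r₁ = λ·B[:,0] = (+0.97595,-0.21793,-0.00513); r₂ = λ·B[:,1] = (+0.21796,+0.97593,+0.00790)
r₃ = r₁×r₂ = (+0.00329,-0.00882,+0.99996); SVD([r₁ r₂ r₃]) → R = UVᵀ:
  R  [+0.97595 +0.21796 +0.00329]
  R  [-0.21793 +0.97593 -0.00882]
  R  [-0.00513 +0.00790 +0.99996]
t = (-0.13897, -0.12155, +0.69647) m
tr R = 2.951833; θ = arccos((tr R − 1)/2) = 0.219912 rad = 12.600°
axis k = ((R−Rᵀ)₃₂, (R−Rᵀ)₁₃, (R−Rᵀ)₂₁) / (2 sinθ) = (+0.038324, +0.019287, -0.999079)
rvec = θ·k = (+0.008428, +0.004241, -0.219709)

rvec=(0.0084, 0.0042, -0.2197) tvec=(-0.1390, -0.1215, 0.6965)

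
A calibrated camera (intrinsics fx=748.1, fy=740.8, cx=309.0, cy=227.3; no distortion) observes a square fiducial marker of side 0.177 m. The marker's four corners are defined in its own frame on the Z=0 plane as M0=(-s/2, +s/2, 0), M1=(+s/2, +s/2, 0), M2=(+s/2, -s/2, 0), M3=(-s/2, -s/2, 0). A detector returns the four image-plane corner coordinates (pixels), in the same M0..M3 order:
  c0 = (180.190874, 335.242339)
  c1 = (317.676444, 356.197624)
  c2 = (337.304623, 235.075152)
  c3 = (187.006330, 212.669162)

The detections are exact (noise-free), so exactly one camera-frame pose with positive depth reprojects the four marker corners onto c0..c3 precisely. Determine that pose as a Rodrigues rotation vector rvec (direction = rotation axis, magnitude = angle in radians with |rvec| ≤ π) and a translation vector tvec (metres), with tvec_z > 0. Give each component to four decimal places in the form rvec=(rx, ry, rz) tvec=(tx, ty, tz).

Intrinsics K: fx=748.1, fy=740.8, cx=309.0, cy=227.3
Marker side s = 0.177 m; corners in marker frame (Z=0):
  M0 = (-0.0885, +0.0885, 0)
  M1 = (+0.0885, +0.0885, 0)
  M2 = (+0.0885, -0.0885, 0)
  M3 = (-0.0885, -0.0885, 0)
Detected image corners:
  c0 = (180.190874, 335.242339) px
  c1 = (317.676444, 356.197624) px
  c2 = (337.304623, 235.075152) px
  c3 = (187.006330, 212.669162) px
Planar DLT: solve 8×8 A·h = b for H (H[2,2]=1):
  H  [+805.74984 +53.41436 +255.11203]
  H  [+116.07350 +831.11433 +287.47668]
  H  [-0.02189 +0.50106 +1.00000]
B = K⁻¹H; ‖b₁‖=1.098545, ‖b₂‖=1.098545; λ = 2/(‖b₁‖+‖b₂‖) = 0.910295, sign → tz>0 ⇒ λ=+0.910295
r₁ = λ·B[:,0] = (+0.98867,+0.14875,-0.01993); r₂ = λ·B[:,1] = (-0.12340,+0.88132,+0.45611)
r₃ = r₁×r₂ = (+0.08541,-0.44849,+0.88970); SVD([r₁ r₂ r₃]) → R = UVᵀ:
  R  [+0.98867 -0.12340 +0.08541]
  R  [+0.14875 +0.88132 -0.44849]
  R  [-0.01993 +0.45611 +0.88970]
t = (-0.06557, +0.07395, +0.91030) m
tr R = 2.759696; θ = arccos((tr R − 1)/2) = 0.495254 rad = 28.376°
axis k = ((R−Rᵀ)₃₂, (R−Rᵀ)₁₃, (R−Rᵀ)₂₁) / (2 sinθ) = (+0.951705, +0.110818, +0.286317)
rvec = θ·k = (+0.471335, +0.054883, +0.141799)

rvec=(0.4713, 0.0549, 0.1418) tvec=(-0.0656, 0.0739, 0.9103)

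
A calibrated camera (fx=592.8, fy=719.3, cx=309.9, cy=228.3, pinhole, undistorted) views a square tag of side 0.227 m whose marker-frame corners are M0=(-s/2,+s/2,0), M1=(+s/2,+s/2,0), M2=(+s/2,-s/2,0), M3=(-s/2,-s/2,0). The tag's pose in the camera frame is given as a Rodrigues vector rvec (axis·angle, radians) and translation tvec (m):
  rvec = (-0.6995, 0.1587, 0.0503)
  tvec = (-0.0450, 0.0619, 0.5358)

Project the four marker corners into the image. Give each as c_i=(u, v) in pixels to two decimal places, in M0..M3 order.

Intrinsics K: fx=592.8, fy=719.3, cx=309.9, cy=228.3
Marker side s = 0.227 m; corners in marker frame (Z=0):
  M0 = (-0.1135, +0.1135, 0)
  M1 = (+0.1135, +0.1135, 0)
  M2 = (+0.1135, -0.1135, 0)
  M3 = (-0.1135, -0.1135, 0)
rvec = (-0.6995, 0.1587, 0.0503), |rvec| = θ = 0.71904 rad = 41.198°
Rodrigues: sinθ=0.65866, 1−cosθ=0.24756; R = I + sinθ·[k]× + (1−cosθ)·[k]×²:
    [+0.98673 -0.09923 +0.12853]
    [-0.00708 +0.76450 +0.64459]
    [-0.16222 -0.63694 +0.75365]
t = (-0.0450, 0.0619, 0.5358) m
M0: Pc = R·M0+t = (-0.16826, +0.14947, +0.48192); u = 592.8·(-0.16826)/0.48192 + 309.9 = 102.9308, v = 719.3·(+0.14947)/0.48192 + 228.3 = 451.4010
M1: Pc = R·M1+t = (+0.05573, +0.14787, +0.44510); u = 592.8·(+0.05573)/0.44510 + 309.9 = 384.1254, v = 719.3·(+0.14787)/0.44510 + 228.3 = 467.2623
M2: Pc = R·M2+t = (+0.07826, -0.02567, +0.58968); u = 592.8·(+0.07826)/0.58968 + 309.9 = 388.5704, v = 719.3·(-0.02567)/0.58968 + 228.3 = 196.9825
M3: Pc = R·M3+t = (-0.14573, -0.02407, +0.62650); u = 592.8·(-0.14573)/0.62650 + 309.9 = 172.0091, v = 719.3·(-0.02407)/0.62650 + 228.3 = 200.6680

c0=(102.93, 451.40) c1=(384.13, 467.26) c2=(388.57, 196.98) c3=(172.01, 200.67)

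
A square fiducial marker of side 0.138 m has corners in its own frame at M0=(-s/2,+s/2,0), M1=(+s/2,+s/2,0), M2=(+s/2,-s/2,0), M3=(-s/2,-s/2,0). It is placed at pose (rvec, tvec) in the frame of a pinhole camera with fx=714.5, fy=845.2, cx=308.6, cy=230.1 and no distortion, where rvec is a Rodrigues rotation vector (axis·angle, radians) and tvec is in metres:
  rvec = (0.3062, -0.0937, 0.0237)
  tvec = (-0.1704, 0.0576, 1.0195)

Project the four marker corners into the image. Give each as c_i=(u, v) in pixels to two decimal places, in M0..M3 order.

Intrinsics K: fx=714.5, fy=845.2, cx=308.6, cy=230.1
Marker side s = 0.138 m; corners in marker frame (Z=0):
  M0 = (-0.0690, +0.0690, 0)
  M1 = (+0.0690, +0.0690, 0)
  M2 = (+0.0690, -0.0690, 0)
  M3 = (-0.0690, -0.0690, 0)
rvec = (0.3062, -0.0937, 0.0237), |rvec| = θ = 0.32109 rad = 18.397°
Rodrigues: sinθ=0.31560, 1−cosθ=0.05111; R = I + sinθ·[k]× + (1−cosθ)·[k]×²:
    [+0.99537 -0.03752 -0.08850]
    [+0.00907 +0.95324 -0.30207]
    [+0.09570 +0.29986 +0.94917]
t = (-0.1704, 0.0576, 1.0195) m
M0: Pc = R·M0+t = (-0.24167, +0.12275, +1.03359); u = 714.5·(-0.24167)/1.03359 + 308.6 = 141.5386, v = 845.2·(+0.12275)/1.03359 + 230.1 = 330.4751
M1: Pc = R·M1+t = (-0.10431, +0.12400, +1.04679); u = 714.5·(-0.10431)/1.04679 + 308.6 = 237.4033, v = 845.2·(+0.12400)/1.04679 + 230.1 = 330.2197
M2: Pc = R·M2+t = (-0.09913, -0.00755, +1.00541); u = 714.5·(-0.09913)/1.00541 + 308.6 = 238.1523, v = 845.2·(-0.00755)/1.00541 + 230.1 = 223.7549
M3: Pc = R·M3+t = (-0.23649, -0.00880, +0.99221); u = 714.5·(-0.23649)/0.99221 + 308.6 = 138.2994, v = 845.2·(-0.00880)/0.99221 + 230.1 = 222.6040

c0=(141.54, 330.48) c1=(237.40, 330.22) c2=(238.15, 223.75) c3=(138.30, 222.60)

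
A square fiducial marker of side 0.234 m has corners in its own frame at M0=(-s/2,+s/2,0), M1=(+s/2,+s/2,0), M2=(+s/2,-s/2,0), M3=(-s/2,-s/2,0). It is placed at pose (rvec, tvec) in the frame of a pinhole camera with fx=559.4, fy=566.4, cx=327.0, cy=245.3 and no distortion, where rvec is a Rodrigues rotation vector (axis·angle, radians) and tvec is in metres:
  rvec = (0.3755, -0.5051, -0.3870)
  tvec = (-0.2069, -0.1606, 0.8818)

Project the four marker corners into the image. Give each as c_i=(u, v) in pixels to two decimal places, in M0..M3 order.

c0=(156.35, 240.20) c1=(280.20, 180.63) c2=(235.62, 42.91) c3=(90.48, 94.17)

Intrinsics K: fx=559.4, fy=566.4, cx=327.0, cy=245.3
Marker side s = 0.234 m; corners in marker frame (Z=0):
  M0 = (-0.1170, +0.1170, 0)
  M1 = (+0.1170, +0.1170, 0)
  M2 = (+0.1170, -0.1170, 0)
  M3 = (-0.1170, -0.1170, 0)
rvec = (0.3755, -0.5051, -0.3870), |rvec| = θ = 0.73885 rad = 42.333°
Rodrigues: sinθ=0.67344, 1−cosθ=0.26075; R = I + sinθ·[k]× + (1−cosθ)·[k]×²:
    [+0.80660 +0.26214 -0.52980]
    [-0.44333 +0.86111 -0.24889]
    [+0.39097 +0.43563 +0.81078]
t = (-0.2069, -0.1606, 0.8818) m
M0: Pc = R·M0+t = (-0.27060, -0.00798, +0.88702); u = 559.4·(-0.27060)/0.88702 + 327.0 = 156.3461, v = 566.4·(-0.00798)/0.88702 + 245.3 = 240.2045
M1: Pc = R·M1+t = (-0.08186, -0.11172, +0.97851); u = 559.4·(-0.08186)/0.97851 + 327.0 = 280.2033, v = 566.4·(-0.11172)/0.97851 + 245.3 = 180.6320
M2: Pc = R·M2+t = (-0.14320, -0.31322, +0.87658); u = 559.4·(-0.14320)/0.87658 + 327.0 = 235.6154, v = 566.4·(-0.31322)/0.87658 + 245.3 = 42.9125
M3: Pc = R·M3+t = (-0.33194, -0.20948, +0.78509); u = 559.4·(-0.33194)/0.78509 + 327.0 = 90.4806, v = 566.4·(-0.20948)/0.78509 + 245.3 = 94.1714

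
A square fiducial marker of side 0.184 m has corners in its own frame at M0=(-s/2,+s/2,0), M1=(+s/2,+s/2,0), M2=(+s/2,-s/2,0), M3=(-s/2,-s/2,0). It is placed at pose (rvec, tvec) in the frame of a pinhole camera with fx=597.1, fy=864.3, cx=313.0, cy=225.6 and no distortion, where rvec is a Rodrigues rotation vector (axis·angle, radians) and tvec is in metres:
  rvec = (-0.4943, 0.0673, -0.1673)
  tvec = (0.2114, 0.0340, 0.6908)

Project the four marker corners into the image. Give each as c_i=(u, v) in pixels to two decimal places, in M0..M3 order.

Intrinsics K: fx=597.1, fy=864.3, cx=313.0, cy=225.6
Marker side s = 0.184 m; corners in marker frame (Z=0):
  M0 = (-0.0920, +0.0920, 0)
  M1 = (+0.0920, +0.0920, 0)
  M2 = (+0.0920, -0.0920, 0)
  M3 = (-0.0920, -0.0920, 0)
rvec = (-0.4943, 0.0673, -0.1673), |rvec| = θ = 0.52617 rad = 30.147°
Rodrigues: sinθ=0.50222, 1−cosθ=0.13526; R = I + sinθ·[k]× + (1−cosθ)·[k]×²:
    [+0.98411 +0.14343 +0.10464]
    [-0.17594 +0.86695 +0.46630]
    [-0.02383 -0.47731 +0.87841]
t = (0.2114, 0.0340, 0.6908) m
M0: Pc = R·M0+t = (+0.13406, +0.12995, +0.64908); u = 597.1·(+0.13406)/0.64908 + 313.0 = 436.3218, v = 864.3·(+0.12995)/0.64908 + 225.6 = 398.6329
M1: Pc = R·M1+t = (+0.31513, +0.09757, +0.64470); u = 597.1·(+0.31513)/0.64470 + 313.0 = 604.8692, v = 864.3·(+0.09757)/0.64470 + 225.6 = 356.4098
M2: Pc = R·M2+t = (+0.28874, -0.06195, +0.73252); u = 597.1·(+0.28874)/0.73252 + 313.0 = 548.3632, v = 864.3·(-0.06195)/0.73252 + 225.6 = 152.5099
M3: Pc = R·M3+t = (+0.10767, -0.02957, +0.73690); u = 597.1·(+0.10767)/0.73690 + 313.0 = 400.2395, v = 864.3·(-0.02957)/0.73690 + 225.6 = 190.9143

c0=(436.32, 398.63) c1=(604.87, 356.41) c2=(548.36, 152.51) c3=(400.24, 190.91)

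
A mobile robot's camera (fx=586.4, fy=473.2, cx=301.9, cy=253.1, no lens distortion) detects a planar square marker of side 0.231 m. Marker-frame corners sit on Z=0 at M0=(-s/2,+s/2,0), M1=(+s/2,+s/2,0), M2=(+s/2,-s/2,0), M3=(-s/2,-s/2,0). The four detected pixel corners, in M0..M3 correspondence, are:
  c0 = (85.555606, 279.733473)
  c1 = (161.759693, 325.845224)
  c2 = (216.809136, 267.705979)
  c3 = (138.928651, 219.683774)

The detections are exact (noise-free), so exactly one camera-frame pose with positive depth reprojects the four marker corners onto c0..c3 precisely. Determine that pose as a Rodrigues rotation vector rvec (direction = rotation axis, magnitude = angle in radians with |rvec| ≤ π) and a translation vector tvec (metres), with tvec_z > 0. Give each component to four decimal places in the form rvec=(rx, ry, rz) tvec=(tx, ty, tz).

rvec=(0.1888, 0.0013, 0.6624) tvec=(-0.3650, 0.0618, 1.4144)

Intrinsics K: fx=586.4, fy=473.2, cx=301.9, cy=253.1
Marker side s = 0.231 m; corners in marker frame (Z=0):
  M0 = (-0.1155, +0.1155, 0)
  M1 = (+0.1155, +0.1155, 0)
  M2 = (+0.1155, -0.1155, 0)
  M3 = (-0.1155, -0.1155, 0)
Detected image corners:
  c0 = (85.555606, 279.733473) px
  c1 = (161.759693, 325.845224) px
  c2 = (216.809136, 267.705979) px
  c3 = (138.928651, 219.683774) px
Planar DLT: solve 8×8 A·h = b for H (H[2,2]=1):
  H  [+339.73758 -216.08274 +150.56183]
  H  [+215.06321 +289.53876 +273.77659]
  H  [+0.04161 +0.12347 +1.00000]
B = K⁻¹H; ‖b₁‖=0.707003, ‖b₂‖=0.707003; λ = 2/(‖b₁‖+‖b₂‖) = 1.414421, sign → tz>0 ⇒ λ=+1.414421
r₁ = λ·B[:,0] = (+0.78916,+0.61136,+0.05885); r₂ = λ·B[:,1] = (-0.61111,+0.77204,+0.17464)
r₃ = r₁×r₂ = (+0.06134,-0.17379,+0.98287); SVD([r₁ r₂ r₃]) → R = UVᵀ:
  R  [+0.78916 -0.61111 +0.06134]
  R  [+0.61136 +0.77204 -0.17379]
  R  [+0.05885 +0.17464 +0.98287]
t = (-0.36503, +0.06180, +1.41442) m
tr R = 2.544069; θ = arccos((tr R − 1)/2) = 0.688760 rad = 39.463°
axis k = ((R−Rᵀ)₃₂, (R−Rᵀ)₁₃, (R−Rᵀ)₂₁) / (2 sinθ) = (+0.274106, +0.001954, +0.961698)
rvec = θ·k = (+0.188793, +0.001346, +0.662379)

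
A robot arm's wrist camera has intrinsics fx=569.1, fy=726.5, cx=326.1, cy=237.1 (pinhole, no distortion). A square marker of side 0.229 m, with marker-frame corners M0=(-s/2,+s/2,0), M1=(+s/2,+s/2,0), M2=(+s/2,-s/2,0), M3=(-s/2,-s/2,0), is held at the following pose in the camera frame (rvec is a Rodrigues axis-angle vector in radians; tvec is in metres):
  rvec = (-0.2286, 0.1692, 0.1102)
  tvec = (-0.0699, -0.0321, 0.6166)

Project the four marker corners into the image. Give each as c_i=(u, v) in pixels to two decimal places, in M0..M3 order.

Intrinsics K: fx=569.1, fy=726.5, cx=326.1, cy=237.1
Marker side s = 0.229 m; corners in marker frame (Z=0):
  M0 = (-0.1145, +0.1145, 0)
  M1 = (+0.1145, +0.1145, 0)
  M2 = (+0.1145, -0.1145, 0)
  M3 = (-0.1145, -0.1145, 0)
rvec = (-0.2286, 0.1692, 0.1102), |rvec| = θ = 0.30501 rad = 17.476°
Rodrigues: sinθ=0.30030, 1−cosθ=0.04616; R = I + sinθ·[k]× + (1−cosθ)·[k]×²:
    [+0.97977 -0.12769 +0.15409]
    [+0.08931 +0.96805 +0.23432]
    [-0.17909 -0.21582 +0.95987]
t = (-0.0699, -0.0321, 0.6166) m
M0: Pc = R·M0+t = (-0.19670, +0.06852, +0.61239); u = 569.1·(-0.19670)/0.61239 + 326.1 = 143.3020, v = 726.5·(+0.06852)/0.61239 + 237.1 = 318.3819
M1: Pc = R·M1+t = (+0.02766, +0.08897, +0.57138); u = 569.1·(+0.02766)/0.57138 + 326.1 = 353.6528, v = 726.5·(+0.08897)/0.57138 + 237.1 = 350.2199
M2: Pc = R·M2+t = (+0.05690, -0.13272, +0.62081); u = 569.1·(+0.05690)/0.62081 + 326.1 = 378.2648, v = 726.5·(-0.13272)/0.62081 + 237.1 = 81.7892
M3: Pc = R·M3+t = (-0.16746, -0.15317, +0.66182); u = 569.1·(-0.16746)/0.66182 + 326.1 = 182.0973, v = 726.5·(-0.15317)/0.66182 + 237.1 = 68.9627

c0=(143.30, 318.38) c1=(353.65, 350.22) c2=(378.26, 81.79) c3=(182.10, 68.96)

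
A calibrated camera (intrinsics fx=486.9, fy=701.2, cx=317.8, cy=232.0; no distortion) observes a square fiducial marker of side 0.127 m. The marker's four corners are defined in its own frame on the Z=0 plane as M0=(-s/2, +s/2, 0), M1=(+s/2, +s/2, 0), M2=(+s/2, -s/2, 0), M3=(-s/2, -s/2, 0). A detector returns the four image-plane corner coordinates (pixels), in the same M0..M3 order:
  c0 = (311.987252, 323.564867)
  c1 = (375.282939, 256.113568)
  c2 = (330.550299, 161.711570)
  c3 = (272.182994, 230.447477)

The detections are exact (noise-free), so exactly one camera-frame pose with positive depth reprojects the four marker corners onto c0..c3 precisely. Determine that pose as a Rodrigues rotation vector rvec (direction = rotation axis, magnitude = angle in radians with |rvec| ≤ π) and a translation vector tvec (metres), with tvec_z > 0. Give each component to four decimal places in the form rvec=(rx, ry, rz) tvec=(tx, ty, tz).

rvec=(-0.1931, 0.3823, -0.6118) tvec=(0.0055, 0.0117, 0.7677)

Intrinsics K: fx=486.9, fy=701.2, cx=317.8, cy=232.0
Marker side s = 0.127 m; corners in marker frame (Z=0):
  M0 = (-0.0635, +0.0635, 0)
  M1 = (+0.0635, +0.0635, 0)
  M2 = (+0.0635, -0.0635, 0)
  M3 = (-0.0635, -0.0635, 0)
Detected image corners:
  c0 = (311.987252, 323.564867) px
  c1 = (375.282939, 256.113568) px
  c2 = (330.550299, 161.711570) px
  c3 = (272.182994, 230.447477) px
Planar DLT: solve 8×8 A·h = b for H (H[2,2]=1):
  H  [+356.10097 +211.68936 +321.26556]
  H  [-628.52131 +647.23890 +242.66628]
  H  [-0.37962 -0.37416 +1.00000]
B = K⁻¹H; ‖b₁‖=1.302642, ‖b₂‖=1.302642; λ = 2/(‖b₁‖+‖b₂‖) = 0.767670, sign → tz>0 ⇒ λ=+0.767670
r₁ = λ·B[:,0] = (+0.75166,-0.59168,-0.29142); r₂ = λ·B[:,1] = (+0.52123,+0.80363,-0.28723)
r₃ = r₁×r₂ = (+0.40414,+0.06400,+0.91246); SVD([r₁ r₂ r₃]) → R = UVᵀ:
  R  [+0.75166 +0.52123 +0.40414]
  R  [-0.59168 +0.80363 +0.06400]
  R  [-0.29142 -0.28723 +0.91246]
t = (+0.00546, +0.01168, +0.76767) m
tr R = 2.467738; θ = arccos((tr R − 1)/2) = 0.746796 rad = 42.788°
axis k = ((R−Rᵀ)₃₂, (R−Rᵀ)₁₃, (R−Rᵀ)₂₁) / (2 sinθ) = (-0.258524, +0.511974, -0.819175)
rvec = θ·k = (-0.193065, +0.382341, -0.611757)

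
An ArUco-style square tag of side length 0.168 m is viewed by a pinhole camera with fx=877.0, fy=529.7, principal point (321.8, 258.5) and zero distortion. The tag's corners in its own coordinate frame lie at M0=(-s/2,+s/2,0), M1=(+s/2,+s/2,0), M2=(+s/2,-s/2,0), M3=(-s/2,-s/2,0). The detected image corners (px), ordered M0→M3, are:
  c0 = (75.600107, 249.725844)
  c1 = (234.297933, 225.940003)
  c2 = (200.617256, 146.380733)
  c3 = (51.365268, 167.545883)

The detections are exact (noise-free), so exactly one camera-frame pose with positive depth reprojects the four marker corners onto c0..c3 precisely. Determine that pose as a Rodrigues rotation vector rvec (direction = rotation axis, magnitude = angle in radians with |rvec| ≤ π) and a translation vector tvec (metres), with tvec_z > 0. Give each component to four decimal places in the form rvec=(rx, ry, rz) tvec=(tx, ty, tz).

rvec=(-0.3766, -0.0344, -0.2622) tvec=(-0.1945, -0.1110, 0.9411)

Intrinsics K: fx=877.0, fy=529.7, cx=321.8, cy=258.5
Marker side s = 0.168 m; corners in marker frame (Z=0):
  M0 = (-0.0840, +0.0840, 0)
  M1 = (+0.0840, +0.0840, 0)
  M2 = (+0.0840, -0.0840, 0)
  M3 = (-0.0840, -0.0840, 0)
Detected image corners:
  c0 = (75.600107, 249.725844) px
  c1 = (234.297933, 225.940003) px
  c2 = (200.617256, 146.380733) px
  c3 = (51.365268, 167.545883) px
Planar DLT: solve 8×8 A·h = b for H (H[2,2]=1):
  H  [+927.81889 +118.98400 +140.56793]
  H  [-116.38502 +406.00333 +196.02036]
  H  [+0.08687 -0.38150 +1.00000]
B = K⁻¹H; ‖b₁‖=1.062578, ‖b₂‖=1.062578; λ = 2/(‖b₁‖+‖b₂‖) = 0.941108, sign → tz>0 ⇒ λ=+0.941108
r₁ = λ·B[:,0] = (+0.96564,-0.24668,+0.08175); r₂ = λ·B[:,1] = (+0.25942,+0.89655,-0.35903)
r₃ = r₁×r₂ = (+0.01527,+0.36790,+0.92974); SVD([r₁ r₂ r₃]) → R = UVᵀ:
  R  [+0.96564 +0.25942 +0.01527]
  R  [-0.24668 +0.89655 +0.36790]
  R  [+0.08175 -0.35903 +0.92974]
t = (-0.19448, -0.11101, +0.94111) m
tr R = 2.791931; θ = arccos((tr R − 1)/2) = 0.460195 rad = 26.367°
axis k = ((R−Rᵀ)₃₂, (R−Rᵀ)₁₃, (R−Rᵀ)₂₁) / (2 sinθ) = (-0.818388, -0.074850, -0.569770)
rvec = θ·k = (-0.376619, -0.034445, -0.262206)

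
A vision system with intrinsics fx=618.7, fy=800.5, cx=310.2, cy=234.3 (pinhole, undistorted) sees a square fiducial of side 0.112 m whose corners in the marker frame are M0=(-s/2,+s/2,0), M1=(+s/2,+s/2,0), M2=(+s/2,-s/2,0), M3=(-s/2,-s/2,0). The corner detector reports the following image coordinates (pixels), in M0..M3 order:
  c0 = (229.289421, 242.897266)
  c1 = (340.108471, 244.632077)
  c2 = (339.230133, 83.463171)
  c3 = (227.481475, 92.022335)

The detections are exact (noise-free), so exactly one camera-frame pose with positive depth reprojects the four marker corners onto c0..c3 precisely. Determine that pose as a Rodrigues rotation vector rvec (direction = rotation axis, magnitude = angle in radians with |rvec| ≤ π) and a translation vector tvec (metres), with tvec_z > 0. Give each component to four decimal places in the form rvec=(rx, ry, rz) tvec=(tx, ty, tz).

Intrinsics K: fx=618.7, fy=800.5, cx=310.2, cy=234.3
Marker side s = 0.112 m; corners in marker frame (Z=0):
  M0 = (-0.0560, +0.0560, 0)
  M1 = (+0.0560, +0.0560, 0)
  M2 = (+0.0560, -0.0560, 0)
  M3 = (-0.0560, -0.0560, 0)
Detected image corners:
  c0 = (229.289421, 242.897266) px
  c1 = (340.108471, 244.632077) px
  c2 = (339.230133, 83.463171) px
  c3 = (227.481475, 92.022335) px
Planar DLT: solve 8×8 A·h = b for H (H[2,2]=1):
  H  [+826.77733 +35.32623 +282.20045]
  H  [-127.60298 +1405.07905 +166.16662]
  H  [-0.58730 +0.08167 +1.00000]
B = K⁻¹H; ‖b₁‖=1.733347, ‖b₂‖=1.733347; λ = 2/(‖b₁‖+‖b₂‖) = 0.576918, sign → tz>0 ⇒ λ=+0.576918
r₁ = λ·B[:,0] = (+0.94082,+0.00721,-0.33882); r₂ = λ·B[:,1] = (+0.00932,+0.99885,+0.04712)
r₃ = r₁×r₂ = (+0.33877,-0.04749,+0.93967); SVD([r₁ r₂ r₃]) → R = UVᵀ:
  R  [+0.94082 +0.00932 +0.33877]
  R  [+0.00721 +0.99885 -0.04749]
  R  [-0.33882 +0.04712 +0.93967]
t = (-0.02611, -0.04910, +0.57692) m
tr R = 2.879337; θ = arccos((tr R − 1)/2) = 0.349137 rad = 20.004°
axis k = ((R−Rᵀ)₃₂, (R−Rᵀ)₁₃, (R−Rᵀ)₂₁) / (2 sinθ) = (+0.138277, +0.990389, -0.003082)
rvec = θ·k = (+0.048278, +0.345781, -0.001076)

rvec=(0.0483, 0.3458, -0.0011) tvec=(-0.0261, -0.0491, 0.5769)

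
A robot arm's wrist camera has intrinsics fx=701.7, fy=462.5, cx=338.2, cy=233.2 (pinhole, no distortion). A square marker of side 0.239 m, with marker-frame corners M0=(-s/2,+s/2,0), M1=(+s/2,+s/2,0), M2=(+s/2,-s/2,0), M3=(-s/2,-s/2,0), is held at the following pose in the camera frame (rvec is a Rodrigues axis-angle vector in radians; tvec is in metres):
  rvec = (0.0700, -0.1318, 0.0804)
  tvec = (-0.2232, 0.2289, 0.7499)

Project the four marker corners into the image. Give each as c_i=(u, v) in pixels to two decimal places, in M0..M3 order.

Intrinsics K: fx=701.7, fy=462.5, cx=338.2, cy=233.2
Marker side s = 0.239 m; corners in marker frame (Z=0):
  M0 = (-0.1195, +0.1195, 0)
  M1 = (+0.1195, +0.1195, 0)
  M2 = (+0.1195, -0.1195, 0)
  M3 = (-0.1195, -0.1195, 0)
rvec = (0.0700, -0.1318, 0.0804), |rvec| = θ = 0.16952 rad = 9.713°
Rodrigues: sinθ=0.16870, 1−cosθ=0.01433; R = I + sinθ·[k]× + (1−cosθ)·[k]×²:
    [+0.98811 -0.08462 -0.12836]
    [+0.07541 +0.99433 -0.07495]
    [+0.13398 +0.06438 +0.98889]
t = (-0.2232, 0.2289, 0.7499) m
M0: Pc = R·M0+t = (-0.35139, +0.33871, +0.74158); u = 701.7·(-0.35139)/0.74158 + 338.2 = 5.7071, v = 462.5·(+0.33871)/0.74158 + 233.2 = 444.4423
M1: Pc = R·M1+t = (-0.11523, +0.35673, +0.77360); u = 701.7·(-0.11523)/0.77360 + 338.2 = 233.6779, v = 462.5·(+0.35673)/0.77360 + 233.2 = 446.4742
M2: Pc = R·M2+t = (-0.09501, +0.11909, +0.75822); u = 701.7·(-0.09501)/0.75822 + 338.2 = 250.2729, v = 462.5·(+0.11909)/0.75822 + 233.2 = 305.8425
M3: Pc = R·M3+t = (-0.33117, +0.10107, +0.72620); u = 701.7·(-0.33117)/0.72620 + 338.2 = 18.2036, v = 462.5·(+0.10107)/0.72620 + 233.2 = 297.5666

c0=(5.71, 444.44) c1=(233.68, 446.47) c2=(250.27, 305.84) c3=(18.20, 297.57)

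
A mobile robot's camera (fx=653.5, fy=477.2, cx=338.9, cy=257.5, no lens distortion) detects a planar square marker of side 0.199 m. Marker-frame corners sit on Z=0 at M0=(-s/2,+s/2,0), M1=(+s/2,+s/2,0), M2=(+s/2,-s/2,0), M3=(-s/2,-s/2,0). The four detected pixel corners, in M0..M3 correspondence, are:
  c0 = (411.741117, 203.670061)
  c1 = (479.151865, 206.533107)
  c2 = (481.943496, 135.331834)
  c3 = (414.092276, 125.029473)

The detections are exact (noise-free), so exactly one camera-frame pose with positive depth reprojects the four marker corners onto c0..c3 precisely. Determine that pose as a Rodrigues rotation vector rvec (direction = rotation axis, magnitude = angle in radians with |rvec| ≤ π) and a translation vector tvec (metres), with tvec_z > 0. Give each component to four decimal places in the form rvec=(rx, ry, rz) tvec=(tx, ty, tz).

Intrinsics K: fx=653.5, fy=477.2, cx=338.9, cy=257.5
Marker side s = 0.199 m; corners in marker frame (Z=0):
  M0 = (-0.0995, +0.0995, 0)
  M1 = (+0.0995, +0.0995, 0)
  M2 = (+0.0995, -0.0995, 0)
  M3 = (-0.0995, -0.0995, 0)
Detected image corners:
  c0 = (411.741117, 203.670061) px
  c1 = (479.151865, 206.533107) px
  c2 = (481.943496, 135.331834) px
  c3 = (414.092276, 125.029473) px
Planar DLT: solve 8×8 A·h = b for H (H[2,2]=1):
  H  [+560.73316 +10.04287 +448.38923]
  H  [+115.87245 +384.20560 +167.99510]
  H  [+0.49445 +0.05153 +1.00000]
B = K⁻¹H; ‖b₁‖=0.779109, ‖b₂‖=0.779109; λ = 2/(‖b₁‖+‖b₂‖) = 1.283517, sign → tz>0 ⇒ λ=+1.283517
r₁ = λ·B[:,0] = (+0.77220,-0.03079,+0.63463); r₂ = λ·B[:,1] = (-0.01457,+0.99770,+0.06614)
r₃ = r₁×r₂ = (-0.63521,-0.06032,+0.76998); SVD([r₁ r₂ r₃]) → R = UVᵀ:
  R  [+0.77220 -0.01457 -0.63521]
  R  [-0.03079 +0.99770 -0.06032]
  R  [+0.63463 +0.06614 +0.76998]
t = (+0.21504, -0.24074, +1.28352) m
tr R = 2.539889; θ = arccos((tr R − 1)/2) = 0.692042 rad = 39.651°
axis k = ((R−Rᵀ)₃₂, (R−Rᵀ)₁₃, (R−Rᵀ)₂₁) / (2 sinθ) = (+0.099086, -0.994998, -0.012707)
rvec = θ·k = (+0.068571, -0.688580, -0.008794)

rvec=(0.0686, -0.6886, -0.0088) tvec=(0.2150, -0.2407, 1.2835)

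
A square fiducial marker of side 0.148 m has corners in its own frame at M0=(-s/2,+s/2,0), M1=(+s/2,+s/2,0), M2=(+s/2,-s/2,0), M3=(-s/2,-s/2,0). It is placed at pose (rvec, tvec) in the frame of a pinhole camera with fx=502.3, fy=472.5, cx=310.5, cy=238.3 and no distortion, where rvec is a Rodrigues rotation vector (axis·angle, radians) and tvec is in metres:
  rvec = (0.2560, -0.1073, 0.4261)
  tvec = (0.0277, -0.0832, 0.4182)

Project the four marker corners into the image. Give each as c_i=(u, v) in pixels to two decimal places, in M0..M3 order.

Intrinsics K: fx=502.3, fy=472.5, cx=310.5, cy=238.3
Marker side s = 0.148 m; corners in marker frame (Z=0):
  M0 = (-0.0740, +0.0740, 0)
  M1 = (+0.0740, +0.0740, 0)
  M2 = (+0.0740, -0.0740, 0)
  M3 = (-0.0740, -0.0740, 0)
rvec = (0.2560, -0.1073, 0.4261), |rvec| = θ = 0.50854 rad = 29.137°
Rodrigues: sinθ=0.48690, 1−cosθ=0.12654; R = I + sinθ·[k]× + (1−cosθ)·[k]×²:
    [+0.90553 -0.42141 -0.04936]
    [+0.39453 +0.87909 -0.26748]
    [+0.15611 +0.22274 +0.96230]
t = (0.0277, -0.0832, 0.4182) m
M0: Pc = R·M0+t = (-0.07049, -0.04734, +0.42313); u = 502.3·(-0.07049)/0.42313 + 310.5 = 226.8171, v = 472.5·(-0.04734)/0.42313 + 238.3 = 185.4338
M1: Pc = R·M1+t = (+0.06352, +0.01105, +0.44623); u = 502.3·(+0.06352)/0.44623 + 310.5 = 382.0057, v = 472.5·(+0.01105)/0.44623 + 238.3 = 249.9982
M2: Pc = R·M2+t = (+0.12589, -0.11906, +0.41327); u = 502.3·(+0.12589)/0.41327 + 310.5 = 463.5144, v = 472.5·(-0.11906)/0.41327 + 238.3 = 102.1790
M3: Pc = R·M3+t = (-0.00812, -0.17745, +0.39017); u = 502.3·(-0.00812)/0.39017 + 310.5 = 300.0406, v = 472.5·(-0.17745)/0.39017 + 238.3 = 23.4062

c0=(226.82, 185.43) c1=(382.01, 250.00) c2=(463.51, 102.18) c3=(300.04, 23.41)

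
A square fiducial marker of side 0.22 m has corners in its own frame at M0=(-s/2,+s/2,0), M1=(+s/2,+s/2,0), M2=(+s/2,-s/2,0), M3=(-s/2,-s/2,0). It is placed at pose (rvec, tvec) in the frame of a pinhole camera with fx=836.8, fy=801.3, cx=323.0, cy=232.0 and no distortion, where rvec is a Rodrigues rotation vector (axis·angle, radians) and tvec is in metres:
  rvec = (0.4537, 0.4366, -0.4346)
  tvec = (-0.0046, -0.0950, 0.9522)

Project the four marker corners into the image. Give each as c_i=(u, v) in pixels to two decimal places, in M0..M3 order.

c0=(289.99, 252.96) c1=(447.74, 198.89) c2=(353.90, 30.34) c3=(195.10, 107.01)

Intrinsics K: fx=836.8, fy=801.3, cx=323.0, cy=232.0
Marker side s = 0.22 m; corners in marker frame (Z=0):
  M0 = (-0.1100, +0.1100, 0)
  M1 = (+0.1100, +0.1100, 0)
  M2 = (+0.1100, -0.1100, 0)
  M3 = (-0.1100, -0.1100, 0)
rvec = (0.4537, 0.4366, -0.4346), |rvec| = θ = 0.76508 rad = 43.836°
Rodrigues: sinθ=0.69259, 1−cosθ=0.27867; R = I + sinθ·[k]× + (1−cosθ)·[k]×²:
    [+0.81933 +0.48773 +0.30136]
    [-0.29912 +0.81208 -0.50105]
    [-0.48911 +0.32038 +0.81125]
t = (-0.0046, -0.0950, 0.9522) m
M0: Pc = R·M0+t = (-0.04108, +0.02723, +1.04124); u = 836.8·(-0.04108)/1.04124 + 323.0 = 289.9893, v = 801.3·(+0.02723)/1.04124 + 232.0 = 252.9568
M1: Pc = R·M1+t = (+0.13918, -0.03857, +0.93364); u = 836.8·(+0.13918)/0.93364 + 323.0 = 447.7407, v = 801.3·(-0.03857)/0.93364 + 232.0 = 198.8934
M2: Pc = R·M2+t = (+0.03188, -0.21723, +0.86316); u = 836.8·(+0.03188)/0.86316 + 323.0 = 353.9025, v = 801.3·(-0.21723)/0.86316 + 232.0 = 30.3353
M3: Pc = R·M3+t = (-0.14838, -0.15143, +0.97076); u = 836.8·(-0.14838)/0.97076 + 323.0 = 195.0987, v = 801.3·(-0.15143)/0.97076 + 232.0 = 107.0079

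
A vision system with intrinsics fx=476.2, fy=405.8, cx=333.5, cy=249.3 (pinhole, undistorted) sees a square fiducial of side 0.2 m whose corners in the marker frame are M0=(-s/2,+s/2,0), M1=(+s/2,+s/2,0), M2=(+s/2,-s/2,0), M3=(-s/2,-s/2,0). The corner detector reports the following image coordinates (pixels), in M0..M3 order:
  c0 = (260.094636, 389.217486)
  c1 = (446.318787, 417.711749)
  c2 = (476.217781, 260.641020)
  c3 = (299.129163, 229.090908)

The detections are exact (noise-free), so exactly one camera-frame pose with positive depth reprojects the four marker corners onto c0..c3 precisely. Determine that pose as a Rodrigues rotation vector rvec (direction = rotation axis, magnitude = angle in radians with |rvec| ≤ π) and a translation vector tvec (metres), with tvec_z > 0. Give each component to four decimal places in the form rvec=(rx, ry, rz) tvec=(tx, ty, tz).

rvec=(-0.1076, -0.0823, 0.1993) tvec=(0.0413, 0.0920, 0.5096)

Intrinsics K: fx=476.2, fy=405.8, cx=333.5, cy=249.3
Marker side s = 0.2 m; corners in marker frame (Z=0):
  M0 = (-0.1000, +0.1000, 0)
  M1 = (+0.1000, +0.1000, 0)
  M2 = (+0.1000, -0.1000, 0)
  M3 = (-0.1000, -0.1000, 0)
Detected image corners:
  c0 = (260.094636, 389.217486) px
  c1 = (446.318787, 417.711749) px
  c2 = (476.217781, 260.641020) px
  c3 = (299.129163, 229.090908) px
Planar DLT: solve 8×8 A·h = b for H (H[2,2]=1):
  H  [+959.23953 -255.39793 +372.09003]
  H  [+195.32481 +719.92153 +322.58894]
  H  [+0.13895 -0.22509 +1.00000]
B = K⁻¹H; ‖b₁‖=1.962445, ‖b₂‖=1.962445; λ = 2/(‖b₁‖+‖b₂‖) = 0.509568, sign → tz>0 ⇒ λ=+0.509568
r₁ = λ·B[:,0] = (+0.97687,+0.20177,+0.07080); r₂ = λ·B[:,1] = (-0.19297,+0.97448,-0.11470)
r₃ = r₁×r₂ = (-0.09214,+0.09838,+0.99087); SVD([r₁ r₂ r₃]) → R = UVᵀ:
  R  [+0.97687 -0.19297 -0.09214]
  R  [+0.20177 +0.97448 +0.09838]
  R  [+0.07080 -0.11470 +0.99087]
t = (+0.04129, +0.09203, +0.50957) m
tr R = 2.942222; θ = arccos((tr R − 1)/2) = 0.240953 rad = 13.806°
axis k = ((R−Rᵀ)₃₂, (R−Rᵀ)₁₃, (R−Rᵀ)₂₁) / (2 sinθ) = (-0.446467, -0.341414, +0.827106)
rvec = θ·k = (-0.107578, -0.082265, +0.199294)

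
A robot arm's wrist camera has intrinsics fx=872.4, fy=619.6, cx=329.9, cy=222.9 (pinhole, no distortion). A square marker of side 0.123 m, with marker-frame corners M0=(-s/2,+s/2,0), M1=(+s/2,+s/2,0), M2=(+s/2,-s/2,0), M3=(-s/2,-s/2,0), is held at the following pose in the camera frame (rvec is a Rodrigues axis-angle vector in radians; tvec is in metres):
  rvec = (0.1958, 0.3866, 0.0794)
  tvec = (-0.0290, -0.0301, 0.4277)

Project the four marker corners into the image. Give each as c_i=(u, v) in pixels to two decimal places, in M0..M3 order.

Intrinsics K: fx=872.4, fy=619.6, cx=329.9, cy=222.9
Marker side s = 0.123 m; corners in marker frame (Z=0):
  M0 = (-0.0615, +0.0615, 0)
  M1 = (+0.0615, +0.0615, 0)
  M2 = (+0.0615, -0.0615, 0)
  M3 = (-0.0615, -0.0615, 0)
rvec = (0.1958, 0.3866, 0.0794), |rvec| = θ = 0.44057 rad = 25.243°
Rodrigues: sinθ=0.42645, 1−cosθ=0.09549; R = I + sinθ·[k]× + (1−cosθ)·[k]×²:
    [+0.92337 -0.03962 +0.38186]
    [+0.11410 +0.97804 -0.17443]
    [-0.36657 +0.20463 +0.90761]
t = (-0.0290, -0.0301, 0.4277) m
M0: Pc = R·M0+t = (-0.08822, +0.02303, +0.46283); u = 872.4·(-0.08822)/0.46283 + 329.9 = 163.6045, v = 619.6·(+0.02303)/0.46283 + 222.9 = 253.7341
M1: Pc = R·M1+t = (+0.02535, +0.03707, +0.41774); u = 872.4·(+0.02535)/0.41774 + 329.9 = 382.8421, v = 619.6·(+0.03707)/0.41774 + 222.9 = 277.8772
M2: Pc = R·M2+t = (+0.03022, -0.08323, +0.39257); u = 872.4·(+0.03022)/0.39257 + 329.9 = 397.0651, v = 619.6·(-0.08323)/0.39257 + 222.9 = 91.5334
M3: Pc = R·M3+t = (-0.08335, -0.09727, +0.43766); u = 872.4·(-0.08335)/0.43766 + 329.9 = 163.7541, v = 619.6·(-0.09727)/0.43766 + 222.9 = 85.1989

c0=(163.60, 253.73) c1=(382.84, 277.88) c2=(397.07, 91.53) c3=(163.75, 85.20)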